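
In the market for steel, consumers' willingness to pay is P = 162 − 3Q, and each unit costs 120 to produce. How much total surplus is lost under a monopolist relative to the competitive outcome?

Competitive firms price at marginal cost: P = 120, giving Q = 14.
Monopoly sets MR = MC: 162 − 6Q = 120 ⇒ Q = 7, P = 162 − 3·7 = 141.
DWL is the triangle between Q = 7 and Q = 14: ½·(14 − 7)·(141 − 120) = 73.5.

DWL = 73.5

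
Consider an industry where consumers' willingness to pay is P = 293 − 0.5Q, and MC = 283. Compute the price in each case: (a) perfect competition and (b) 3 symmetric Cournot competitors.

Competitive firms price at marginal cost: P = 283, giving Q = 20.
Cournot with 3 identical firms: the symmetric best-response condition is 293 − 2q = 283. Each firm produces q = 5, total output Q = 15, price P = 285.5.

Competition: P = 283; Cournot: P = 285.5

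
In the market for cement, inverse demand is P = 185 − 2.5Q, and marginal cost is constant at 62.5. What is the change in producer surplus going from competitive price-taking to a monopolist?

Producer surplus rises by 1500.625

Perfect competition: P = MC = 62.5, so 185 − 2.5Q = 62.5 and Q = 49.
PS = (62.5 − 62.5)·49 = 0.
Monopoly sets MR = MC: 185 − 5Q = 62.5 ⇒ Q = 24.5, P = 185 − 2.5·24.5 = 123.75.
PS = (123.75 − 62.5)·24.5 = 1500.625.
Change in producer surplus: 1500.625 − 0 = 1500.625.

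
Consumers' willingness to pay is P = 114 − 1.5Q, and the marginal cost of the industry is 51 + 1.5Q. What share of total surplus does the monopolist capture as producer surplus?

A monopolist chooses Q where MR = MC. MR = 114 − 3Q; setting this equal to 51 + 1.5Q gives Q = 14 and P = 93.
CS = ½·(114 − 93)·14 = 147.
PS = P·Q − VC(Q) = 93·14 − (51·14 + ½·1.5·14²) = 441.
Share captured = PS/TS = 441/588 = 0.75.

PS/TS = 0.75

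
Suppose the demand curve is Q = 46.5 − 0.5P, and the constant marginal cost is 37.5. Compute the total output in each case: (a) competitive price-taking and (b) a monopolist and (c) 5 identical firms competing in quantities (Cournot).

Competition: Q = 27.75; Monopoly: Q = 13.875; Cournot: Q = 23.125

Inverting demand: P = 93 − 2Q.
Perfect competition: P = MC = 37.5, so 93 − 2Q = 37.5 and Q = 27.75.
The monopolist equates marginal revenue to marginal cost: 93 − 4Q = 37.5, so Q = 13.875. From demand, P = 65.25.
Cournot with 5 identical firms: the symmetric best-response condition is 93 − 12q = 37.5. Each firm produces q = 4.625, total output Q = 23.125, price P = 46.75.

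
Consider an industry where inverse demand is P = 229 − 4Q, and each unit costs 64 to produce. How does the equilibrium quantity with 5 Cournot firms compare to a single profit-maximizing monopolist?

Cournot with 5 identical firms: the symmetric best-response condition is 229 − 24q = 64. Each firm produces q = 6.875, total output Q = 34.375, price P = 91.5.
A monopolist chooses Q where MR = MC. MR = 229 − 8Q; setting this equal to 64 gives Q = 20.625 and P = 146.5.

Cournot: Q = 34.375; Monopoly: Q = 20.625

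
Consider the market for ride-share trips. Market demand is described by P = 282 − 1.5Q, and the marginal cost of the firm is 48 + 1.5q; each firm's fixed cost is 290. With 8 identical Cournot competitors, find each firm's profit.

π_i = 257.56

In a 8-firm Cournot equilibrium, symmetry and the first-order condition give q = (282 − 48)/(15) = 15.6. So Q = 124.8 and P = 94.8.
Each firm's profit = 94.8·15.6 − (48·15.6 + ½·1.5·15.6²) − 290 = 257.56.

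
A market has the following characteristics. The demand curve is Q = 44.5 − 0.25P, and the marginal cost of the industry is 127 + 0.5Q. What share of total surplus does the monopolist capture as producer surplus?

PS/TS = 0.68

Inverting demand: P = 178 − 4Q.
Monopoly sets MR = MC: 178 − 8Q = 127 + 0.5Q ⇒ Q = 6, P = 178 − 4·6 = 154.
CS = ½·(178 − 154)·6 = 72.
PS = P·Q − VC(Q) = 154·6 − (127·6 + ½·0.5·6²) = 153.
Share captured = PS/TS = 153/225 = 0.68.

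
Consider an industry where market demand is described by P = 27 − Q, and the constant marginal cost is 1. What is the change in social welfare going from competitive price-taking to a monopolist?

Perfect competition: P = MC = 1, so 27 − Q = 1 and Q = 26.
CS = ½·(27 − 1)·26 = 338; PS = (1 − 1)·26 = 0; TS = 338.
The monopolist equates marginal revenue to marginal cost: 27 − 2Q = 1, so Q = 13. From demand, P = 14.
CS = ½·(27 − 14)·13 = 84.5; PS = (14 − 1)·13 = 169; TS = 253.5.
Change in social welfare: 253.5 − 338 = −84.5.

TS falls by 84.5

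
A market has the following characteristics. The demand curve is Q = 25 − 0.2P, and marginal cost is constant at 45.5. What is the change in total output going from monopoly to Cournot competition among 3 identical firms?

Inverting demand: P = 125 − 5Q.
The monopolist equates marginal revenue to marginal cost: 125 − 10Q = 45.5, so Q = 7.95. From demand, P = 85.25.
With 3 symmetric Cournot firms, each firm's FOC gives 125 − 20q = 45.5, so q = 3.975, Q = 3·3.975 = 11.925, and P = 65.375.
Change in total output: 11.925 − 7.95 = 3.975.

Total output rises by 3.975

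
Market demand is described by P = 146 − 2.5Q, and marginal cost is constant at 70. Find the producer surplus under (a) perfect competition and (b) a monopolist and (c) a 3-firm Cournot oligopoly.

Competition: PS = 0; Monopoly: PS = 577.6; Cournot: PS = 433.2

Perfect competition: P = MC = 70, so 146 − 2.5Q = 70 and Q = 30.4.
PS = (70 − 70)·30.4 = 0.
Monopoly sets MR = MC: 146 − 5Q = 70 ⇒ Q = 15.2, P = 146 − 2.5·15.2 = 108.
PS = (108 − 70)·15.2 = 577.6.
In a 3-firm Cournot equilibrium, symmetry and the first-order condition give q = (146 − 70)/(10) = 7.6. So Q = 22.8 and P = 89.
PS = (89 − 70)·22.8 = 433.2.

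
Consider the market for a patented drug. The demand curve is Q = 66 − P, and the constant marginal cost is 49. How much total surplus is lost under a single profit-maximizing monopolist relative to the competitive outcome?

DWL = 36.125

Inverting demand: P = 66 − Q.
Under competition P = MC = 49, so Q = (66 − 49)/1 = 17.
A monopolist chooses Q where MR = MC. MR = 66 − 2Q; setting this equal to 49 gives Q = 8.5 and P = 57.5.
DWL is the triangle between Q = 8.5 and Q = 17: ½·(17 − 8.5)·(57.5 − 49) = 36.125.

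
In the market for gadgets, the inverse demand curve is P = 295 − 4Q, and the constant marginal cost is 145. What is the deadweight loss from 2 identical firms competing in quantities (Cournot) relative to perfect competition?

Under competition P = MC = 145, so Q = (295 − 145)/4 = 37.5.
With 2 symmetric Cournot firms, each firm's FOC gives 295 − 12q = 145, so q = 12.5, Q = 2·12.5 = 25, and P = 195.
DWL is the triangle between Q = 25 and Q = 37.5: ½·(37.5 − 25)·(195 − 145) = 312.5.

DWL = 312.5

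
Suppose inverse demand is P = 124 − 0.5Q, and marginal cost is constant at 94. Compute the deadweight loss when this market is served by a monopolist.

Perfect competition: P = MC = 94, so 124 − 0.5Q = 94 and Q = 60.
Monopoly sets MR = MC: 124 − Q = 94 ⇒ Q = 30, P = 124 − 0.5·30 = 109.
DWL is the triangle between Q = 30 and Q = 60: ½·(60 − 30)·(109 − 94) = 225.

DWL = 225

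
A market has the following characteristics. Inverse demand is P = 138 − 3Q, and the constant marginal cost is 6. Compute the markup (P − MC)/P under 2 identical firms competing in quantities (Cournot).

Cournot with 2 identical firms: the symmetric best-response condition is 138 − 9q = 6. Each firm produces q = 44/3, total output Q = 88/3, price P = 50.
Lerner index = (P − MC)/P = (50 − 6)/50 = 0.88.

Lerner index = 0.88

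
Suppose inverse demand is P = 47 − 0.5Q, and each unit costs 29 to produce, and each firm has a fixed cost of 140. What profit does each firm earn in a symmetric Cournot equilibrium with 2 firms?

In a 2-firm Cournot equilibrium, symmetry and the first-order condition give q = (47 − 29)/(1.5) = 12. So Q = 24 and P = 35.
Each firm's profit = (35 − 29)·12 − 140 = −68.

π_i = −68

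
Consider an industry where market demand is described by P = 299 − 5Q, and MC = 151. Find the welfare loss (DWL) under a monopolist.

Under competition P = MC = 151, so Q = (299 − 151)/5 = 29.6.
Monopoly sets MR = MC: 299 − 10Q = 151 ⇒ Q = 14.8, P = 299 − 5·14.8 = 225.
DWL is the triangle between Q = 14.8 and Q = 29.6: ½·(29.6 − 14.8)·(225 − 151) = 547.6.

DWL = 547.6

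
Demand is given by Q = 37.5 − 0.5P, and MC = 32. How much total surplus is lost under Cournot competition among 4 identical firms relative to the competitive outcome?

DWL = 18.49

Inverting demand: P = 75 − 2Q.
Under competition P = MC = 32, so Q = (75 − 32)/2 = 21.5.
With 4 symmetric Cournot firms, each firm's FOC gives 75 − 10q = 32, so q = 4.3, Q = 4·4.3 = 17.2, and P = 40.6.
DWL is the triangle between Q = 17.2 and Q = 21.5: ½·(21.5 − 17.2)·(40.6 − 32) = 18.49.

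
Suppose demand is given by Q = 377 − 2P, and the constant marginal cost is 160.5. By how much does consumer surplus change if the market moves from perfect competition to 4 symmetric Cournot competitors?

Inverting demand: P = 188.5 − 0.5Q.
Competitive firms price at marginal cost: P = 160.5, giving Q = 56.
CS = ½·(188.5 − 160.5)·56 = 784.
Cournot with 4 identical firms: the symmetric best-response condition is 188.5 − 2.5q = 160.5. Each firm produces q = 11.2, total output Q = 44.8, price P = 166.1.
CS = ½·(188.5 − 166.1)·44.8 = 501.76.
Change in consumer surplus: 501.76 − 784 = −282.24.

CS falls by 282.24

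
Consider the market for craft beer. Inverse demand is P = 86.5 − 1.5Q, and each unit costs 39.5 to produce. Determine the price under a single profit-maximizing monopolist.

The monopolist equates marginal revenue to marginal cost: 86.5 − 3Q = 39.5, so Q = 47/3. From demand, P = 63.

P = 63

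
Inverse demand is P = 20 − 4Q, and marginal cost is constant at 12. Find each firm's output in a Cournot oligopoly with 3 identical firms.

With 3 symmetric Cournot firms, each firm's FOC gives 20 − 16q = 12, so q = 0.5, Q = 3·0.5 = 1.5, and P = 14.

q_i = 0.5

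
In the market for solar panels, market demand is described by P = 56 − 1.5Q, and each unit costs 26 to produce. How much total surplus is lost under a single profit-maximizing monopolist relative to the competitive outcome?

Under competition P = MC = 26, so Q = (56 − 26)/1.5 = 20.
The monopolist equates marginal revenue to marginal cost: 56 − 3Q = 26, so Q = 10. From demand, P = 41.
DWL is the triangle between Q = 10 and Q = 20: ½·(20 − 10)·(41 − 26) = 75.

DWL = 75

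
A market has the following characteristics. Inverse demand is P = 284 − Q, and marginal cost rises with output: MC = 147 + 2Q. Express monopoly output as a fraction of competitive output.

Q_m/Q_c = 0.75

The monopolist equates marginal revenue to marginal cost: 284 − 2Q = 147 + 2Q, so Q = 34.25. From demand, P = 249.75.
Under competition P = MC: 284 − Q = 147 + 2Q ⇒ Q = 137/3, P = 715/3.
Ratio Q_m/Q_c = 34.25/(137/3) = 0.75.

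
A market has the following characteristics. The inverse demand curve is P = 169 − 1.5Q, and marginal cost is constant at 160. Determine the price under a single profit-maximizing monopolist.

P = 164.5

The monopolist equates marginal revenue to marginal cost: 169 − 3Q = 160, so Q = 3. From demand, P = 164.5.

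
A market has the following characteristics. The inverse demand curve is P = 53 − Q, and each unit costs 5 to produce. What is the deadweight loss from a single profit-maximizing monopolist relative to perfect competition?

DWL = 288

Perfect competition: P = MC = 5, so 53 − Q = 5 and Q = 48.
The monopolist equates marginal revenue to marginal cost: 53 − 2Q = 5, so Q = 24. From demand, P = 29.
DWL is the triangle between Q = 24 and Q = 48: ½·(48 − 24)·(29 − 5) = 288.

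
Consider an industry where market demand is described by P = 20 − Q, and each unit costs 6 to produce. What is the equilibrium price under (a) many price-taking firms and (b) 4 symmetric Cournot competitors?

Competitive firms price at marginal cost: P = 6, giving Q = 14.
Cournot with 4 identical firms: the symmetric best-response condition is 20 − 5q = 6. Each firm produces q = 2.8, total output Q = 11.2, price P = 8.8.

Competition: P = 6; Cournot: P = 8.8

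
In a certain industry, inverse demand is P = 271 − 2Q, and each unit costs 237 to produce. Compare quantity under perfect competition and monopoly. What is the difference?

Competitive firms price at marginal cost: P = 237, giving Q = 17.
A monopolist chooses Q where MR = MC. MR = 271 − 4Q; setting this equal to 237 gives Q = 8.5 and P = 254.
Change in quantity: 8.5 − 17 = −8.5.

Quantity falls by 8.5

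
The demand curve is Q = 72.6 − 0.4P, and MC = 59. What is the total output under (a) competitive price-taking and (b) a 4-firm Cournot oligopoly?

Inverting demand: P = 181.5 − 2.5Q.
Competitive firms price at marginal cost: P = 59, giving Q = 49.
With 4 symmetric Cournot firms, each firm's FOC gives 181.5 − 12.5q = 59, so q = 9.8, Q = 4·9.8 = 39.2, and P = 83.5.

Competition: Q = 49; Cournot: Q = 39.2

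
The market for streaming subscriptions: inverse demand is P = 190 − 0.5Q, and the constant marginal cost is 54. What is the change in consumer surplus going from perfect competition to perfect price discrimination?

Consumer surplus falls by 18496

Under competition P = MC = 54, so Q = (190 − 54)/0.5 = 272.
CS = ½·(190 − 54)·272 = 18496.
With perfect price discrimination, output is the efficient level Q = 272 (where demand meets MC), but every buyer pays their willingness to pay: CS = 0 and PS = total surplus.
CS = 0.
Change in consumer surplus: 0 − 18496 = −18496.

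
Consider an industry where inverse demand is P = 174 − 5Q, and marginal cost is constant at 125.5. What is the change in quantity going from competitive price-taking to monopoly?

Q falls by 4.85

Perfect competition: P = MC = 125.5, so 174 − 5Q = 125.5 and Q = 9.7.
The monopolist equates marginal revenue to marginal cost: 174 − 10Q = 125.5, so Q = 4.85. From demand, P = 149.75.
Change in quantity: 4.85 − 9.7 = −4.85.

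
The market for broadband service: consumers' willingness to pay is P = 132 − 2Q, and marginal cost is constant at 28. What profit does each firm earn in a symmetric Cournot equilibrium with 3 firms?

Cournot with 3 identical firms: the symmetric best-response condition is 132 − 8q = 28. Each firm produces q = 13, total output Q = 39, price P = 54.
Each firm's profit = (54 − 28)·13 = 338.

π_i = 338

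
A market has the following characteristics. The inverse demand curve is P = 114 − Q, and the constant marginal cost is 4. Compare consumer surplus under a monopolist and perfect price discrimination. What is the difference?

CS falls by 1512.5

The monopolist equates marginal revenue to marginal cost: 114 − 2Q = 4, so Q = 55. From demand, P = 59.
CS = ½·(114 − 59)·55 = 1512.5.
With perfect price discrimination, output is the efficient level Q = 110 (where demand meets MC), but every buyer pays their willingness to pay: CS = 0 and PS = total surplus.
CS = 0.
Change in consumer surplus: 0 − 1512.5 = −1512.5.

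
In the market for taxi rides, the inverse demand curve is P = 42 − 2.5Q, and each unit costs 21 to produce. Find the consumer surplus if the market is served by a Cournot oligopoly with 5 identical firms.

CS = 61.25

Cournot with 5 identical firms: the symmetric best-response condition is 42 − 15q = 21. Each firm produces q = 1.4, total output Q = 7, price P = 24.5.
CS = ½·(42 − 24.5)·7 = 61.25.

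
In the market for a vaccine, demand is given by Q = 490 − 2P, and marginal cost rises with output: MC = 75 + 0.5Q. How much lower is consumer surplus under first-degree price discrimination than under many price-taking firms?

Consumer surplus falls by 7225

Inverting demand: P = 245 − 0.5Q.
Competitive equilibrium sets price equal to marginal cost: 245 − 0.5Q = 75 + 0.5Q, so Q = 170 and P = 160.
CS = ½·(245 − 160)·170 = 7225.
Under first-degree price discrimination the firm charges each unit its demand price and produces up to where P = MC, i.e. Q = 170. Consumer surplus is zero; producer surplus equals total surplus.
CS = 0.
Change in consumer surplus: 0 − 7225 = −7225.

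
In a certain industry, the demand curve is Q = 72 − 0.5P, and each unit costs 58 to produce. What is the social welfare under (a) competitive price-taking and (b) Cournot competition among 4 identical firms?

Competition: TS = 1849; Cournot: TS = 1775.04

Inverting demand: P = 144 − 2Q.
Competitive firms price at marginal cost: P = 58, giving Q = 43.
CS = ½·(144 − 58)·43 = 1849; PS = (58 − 58)·43 = 0; TS = 1849.
With 4 symmetric Cournot firms, each firm's FOC gives 144 − 10q = 58, so q = 8.6, Q = 4·8.6 = 34.4, and P = 75.2.
CS = ½·(144 − 75.2)·34.4 = 1183.36; PS = (75.2 − 58)·34.4 = 591.68; TS = 1775.04.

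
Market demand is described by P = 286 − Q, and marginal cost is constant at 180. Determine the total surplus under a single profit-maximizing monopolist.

Monopoly sets MR = MC: 286 − 2Q = 180 ⇒ Q = 53, P = 286 − 53 = 233.
CS = ½·(286 − 233)·53 = 1404.5; PS = (233 − 180)·53 = 2809; TS = 4213.5.

TS = 4213.5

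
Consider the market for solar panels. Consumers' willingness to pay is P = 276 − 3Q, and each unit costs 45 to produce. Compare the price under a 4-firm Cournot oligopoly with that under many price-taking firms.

Cournot with 4 identical firms: the symmetric best-response condition is 276 − 15q = 45. Each firm produces q = 15.4, total output Q = 61.6, price P = 91.2.
Under competition P = MC = 45, so Q = (276 − 45)/3 = 77.

Cournot: P = 91.2; Competition: P = 45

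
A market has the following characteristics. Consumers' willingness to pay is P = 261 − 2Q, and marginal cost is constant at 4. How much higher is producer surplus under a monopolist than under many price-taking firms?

Producer surplus rises by 8256.125

Perfect competition: P = MC = 4, so 261 − 2Q = 4 and Q = 128.5.
PS = (4 − 4)·128.5 = 0.
The monopolist equates marginal revenue to marginal cost: 261 − 4Q = 4, so Q = 64.25. From demand, P = 132.5.
PS = (132.5 − 4)·64.25 = 8256.125.
Change in producer surplus: 8256.125 − 0 = 8256.125.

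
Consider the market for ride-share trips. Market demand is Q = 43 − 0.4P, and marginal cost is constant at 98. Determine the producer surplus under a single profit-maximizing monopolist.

Inverting demand: P = 107.5 − 2.5Q.
The monopolist equates marginal revenue to marginal cost: 107.5 − 5Q = 98, so Q = 1.9. From demand, P = 102.75.
PS = (102.75 − 98)·1.9 = 9.025.

PS = 9.025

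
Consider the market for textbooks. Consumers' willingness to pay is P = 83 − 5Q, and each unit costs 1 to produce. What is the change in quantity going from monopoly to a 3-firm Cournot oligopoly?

Monopoly sets MR = MC: 83 − 10Q = 1 ⇒ Q = 8.2, P = 83 − 5·8.2 = 42.
With 3 symmetric Cournot firms, each firm's FOC gives 83 − 20q = 1, so q = 4.1, Q = 3·4.1 = 12.3, and P = 21.5.
Change in quantity: 12.3 − 8.2 = 4.1.

Quantity rises by 4.1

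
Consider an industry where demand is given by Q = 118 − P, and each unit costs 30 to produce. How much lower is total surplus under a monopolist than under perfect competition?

Inverting demand: P = 118 − Q.
Under competition P = MC = 30, so Q = (118 − 30)/1 = 88.
CS = ½·(118 − 30)·88 = 3872; PS = (30 − 30)·88 = 0; TS = 3872.
Monopoly sets MR = MC: 118 − 2Q = 30 ⇒ Q = 44, P = 118 − 44 = 74.
CS = ½·(118 − 74)·44 = 968; PS = (74 − 30)·44 = 1936; TS = 2904.
Change in total surplus: 2904 − 3872 = −968.

Total surplus falls by 968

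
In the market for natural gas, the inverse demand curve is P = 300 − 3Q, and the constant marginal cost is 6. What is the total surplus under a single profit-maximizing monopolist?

TS = 10804.5

A monopolist chooses Q where MR = MC. MR = 300 − 6Q; setting this equal to 6 gives Q = 49 and P = 153.
CS = ½·(300 − 153)·49 = 3601.5; PS = (153 − 6)·49 = 7203; TS = 10804.5.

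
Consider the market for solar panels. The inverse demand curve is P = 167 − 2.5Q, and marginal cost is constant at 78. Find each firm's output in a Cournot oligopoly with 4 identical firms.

q_i = 7.12

Cournot with 4 identical firms: the symmetric best-response condition is 167 − 12.5q = 78. Each firm produces q = 7.12, total output Q = 28.48, price P = 95.8.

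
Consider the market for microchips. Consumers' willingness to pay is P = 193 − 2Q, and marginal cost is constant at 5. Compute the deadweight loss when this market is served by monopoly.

Competitive firms price at marginal cost: P = 5, giving Q = 94.
Monopoly sets MR = MC: 193 − 4Q = 5 ⇒ Q = 47, P = 193 − 2·47 = 99.
DWL is the triangle between Q = 47 and Q = 94: ½·(94 − 47)·(99 − 5) = 2209.

DWL = 2209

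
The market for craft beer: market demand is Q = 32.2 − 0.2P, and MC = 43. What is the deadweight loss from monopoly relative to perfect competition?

DWL = 348.1

Inverting demand: P = 161 − 5Q.
Competitive firms price at marginal cost: P = 43, giving Q = 23.6.
A monopolist chooses Q where MR = MC. MR = 161 − 10Q; setting this equal to 43 gives Q = 11.8 and P = 102.
DWL is the triangle between Q = 11.8 and Q = 23.6: ½·(23.6 − 11.8)·(102 − 43) = 348.1.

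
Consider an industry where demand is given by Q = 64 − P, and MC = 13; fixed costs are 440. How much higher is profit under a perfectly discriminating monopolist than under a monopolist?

Profit rises by 650.25

Inverting demand: P = 64 − Q.
A monopolist chooses Q where MR = MC. MR = 64 − 2Q; setting this equal to 13 gives Q = 25.5 and P = 38.5.
Profit = (38.5 − 13)·25.5 − 440 = 210.25.
A perfectly discriminating monopolist sells every unit with P(Q) ≥ MC(Q), so output equals the competitive quantity Q = 51. Each buyer pays their reservation price, so CS = 0 and the firm captures all surplus.
PS equals the full surplus area, 1300.5. Profit = 1300.5 − 440 = 860.5.
Change in profit: 860.5 − 210.25 = 650.25.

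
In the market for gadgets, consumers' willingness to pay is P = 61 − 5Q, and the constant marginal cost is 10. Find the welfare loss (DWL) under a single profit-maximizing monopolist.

DWL = 65.025

Under competition P = MC = 10, so Q = (61 − 10)/5 = 10.2.
The monopolist equates marginal revenue to marginal cost: 61 − 10Q = 10, so Q = 5.1. From demand, P = 35.5.
DWL is the triangle between Q = 5.1 and Q = 10.2: ½·(10.2 − 5.1)·(35.5 − 10) = 65.025.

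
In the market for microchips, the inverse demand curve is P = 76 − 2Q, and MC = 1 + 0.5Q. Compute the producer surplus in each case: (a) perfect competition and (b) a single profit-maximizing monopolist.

Competitive equilibrium sets price equal to marginal cost: 76 − 2Q = 1 + 0.5Q, so Q = 30 and P = 16.
PS = P·Q − VC(Q) = 16·30 − (1·30 + ½·0.5·30²) = 225.
The monopolist equates marginal revenue to marginal cost: 76 − 4Q = 1 + 0.5Q, so Q = 50/3. From demand, P = 128/3.
PS = P·Q − VC(Q) = 128/3·50/3 − (1·50/3 + ½·0.5·(50/3)²) = 625.

Competition: PS = 225; Monopoly: PS = 625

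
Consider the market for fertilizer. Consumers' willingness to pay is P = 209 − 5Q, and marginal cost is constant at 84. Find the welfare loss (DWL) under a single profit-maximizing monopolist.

Under competition P = MC = 84, so Q = (209 − 84)/5 = 25.
The monopolist equates marginal revenue to marginal cost: 209 − 10Q = 84, so Q = 12.5. From demand, P = 146.5.
DWL is the triangle between Q = 12.5 and Q = 25: ½·(25 − 12.5)·(146.5 − 84) = 390.625.

DWL = 390.625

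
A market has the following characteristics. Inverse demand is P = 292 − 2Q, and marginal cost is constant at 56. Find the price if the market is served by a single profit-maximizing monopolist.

P = 174

Monopoly sets MR = MC: 292 − 4Q = 56 ⇒ Q = 59, P = 292 − 2·59 = 174.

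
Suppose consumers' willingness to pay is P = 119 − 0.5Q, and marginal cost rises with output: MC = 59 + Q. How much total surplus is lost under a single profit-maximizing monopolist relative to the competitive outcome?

Competitive equilibrium sets price equal to marginal cost: 119 − 0.5Q = 59 + Q, so Q = 40 and P = 99.
A monopolist chooses Q where MR = MC. MR = 119 − Q; setting this equal to 59 + Q gives Q = 30 and P = 104.
CS = ½·(119 − 99)·40 = 400; PS = (99·40 − 59·40 − ½·1·40²) = 800; TS = 1200.
CS = ½·(119 − 104)·30 = 225; PS = (104·30 − 59·30 − ½·1·30²) = 900; TS = 1125.
DWL = 1200 − 1125 = 75.

DWL = 75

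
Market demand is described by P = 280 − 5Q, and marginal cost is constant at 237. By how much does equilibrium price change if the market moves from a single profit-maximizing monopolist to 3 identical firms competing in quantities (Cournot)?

Equilibrium price falls by 10.75

A monopolist chooses Q where MR = MC. MR = 280 − 10Q; setting this equal to 237 gives Q = 4.3 and P = 258.5.
With 3 symmetric Cournot firms, each firm's FOC gives 280 − 20q = 237, so q = 2.15, Q = 3·2.15 = 6.45, and P = 247.75.
Change in equilibrium price: 247.75 − 258.5 = −10.75.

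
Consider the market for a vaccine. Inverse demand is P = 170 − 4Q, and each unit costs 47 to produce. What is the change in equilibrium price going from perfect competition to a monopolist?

P rises by 61.5

Under competition P = MC = 47, so Q = (170 − 47)/4 = 30.75.
Monopoly sets MR = MC: 170 − 8Q = 47 ⇒ Q = 15.375, P = 170 − 4·15.375 = 108.5.
Change in equilibrium price: 108.5 − 47 = 61.5.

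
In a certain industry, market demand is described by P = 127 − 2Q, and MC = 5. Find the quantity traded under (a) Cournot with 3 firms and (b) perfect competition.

Cournot with 3 identical firms: the symmetric best-response condition is 127 − 8q = 5. Each firm produces q = 15.25, total output Q = 45.75, price P = 35.5.
Competitive firms price at marginal cost: P = 5, giving Q = 61.

Cournot: Q = 45.75; Competition: Q = 61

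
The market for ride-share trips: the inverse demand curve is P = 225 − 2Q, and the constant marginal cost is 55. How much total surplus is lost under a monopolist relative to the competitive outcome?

DWL = 1806.25

Under competition P = MC = 55, so Q = (225 − 55)/2 = 85.
A monopolist chooses Q where MR = MC. MR = 225 − 4Q; setting this equal to 55 gives Q = 42.5 and P = 140.
DWL is the triangle between Q = 42.5 and Q = 85: ½·(85 − 42.5)·(140 − 55) = 1806.25.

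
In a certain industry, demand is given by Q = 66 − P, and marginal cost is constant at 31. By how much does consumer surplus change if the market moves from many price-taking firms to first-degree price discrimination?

Inverting demand: P = 66 − Q.
Perfect competition: P = MC = 31, so 66 − Q = 31 and Q = 35.
CS = ½·(66 − 31)·35 = 612.5.
Under first-degree price discrimination the firm charges each unit its demand price and produces up to where P = MC, i.e. Q = 35. Consumer surplus is zero; producer surplus equals total surplus.
CS = 0.
Change in consumer surplus: 0 − 612.5 = −612.5.

Consumer surplus falls by 612.5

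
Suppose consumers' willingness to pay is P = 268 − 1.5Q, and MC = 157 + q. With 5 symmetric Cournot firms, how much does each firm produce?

q_i = 11.1

With 5 symmetric Cournot firms, each firm's FOC gives 268 − 9q = 157 + q, so q = 11.1, Q = 5·11.1 = 55.5, and P = 184.75.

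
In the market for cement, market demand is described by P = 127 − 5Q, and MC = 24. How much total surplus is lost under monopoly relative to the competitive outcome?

Perfect competition: P = MC = 24, so 127 − 5Q = 24 and Q = 20.6.
A monopolist chooses Q where MR = MC. MR = 127 − 10Q; setting this equal to 24 gives Q = 10.3 and P = 75.5.
DWL is the triangle between Q = 10.3 and Q = 20.6: ½·(20.6 − 10.3)·(75.5 − 24) = 265.225.

DWL = 265.225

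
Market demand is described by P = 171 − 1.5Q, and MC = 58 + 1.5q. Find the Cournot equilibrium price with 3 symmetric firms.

P = 103.2

Cournot with 3 identical firms: the symmetric best-response condition is 171 − 6q = 58 + 1.5q. Each firm produces q = 226/15, total output Q = 45.2, price P = 103.2.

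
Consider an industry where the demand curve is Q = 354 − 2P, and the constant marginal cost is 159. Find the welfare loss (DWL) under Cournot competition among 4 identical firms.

DWL = 12.96

Inverting demand: P = 177 − 0.5Q.
Perfect competition: P = MC = 159, so 177 − 0.5Q = 159 and Q = 36.
In a 4-firm Cournot equilibrium, symmetry and the first-order condition give q = (177 − 159)/(2.5) = 7.2. So Q = 28.8 and P = 162.6.
DWL is the triangle between Q = 28.8 and Q = 36: ½·(36 − 28.8)·(162.6 − 159) = 12.96.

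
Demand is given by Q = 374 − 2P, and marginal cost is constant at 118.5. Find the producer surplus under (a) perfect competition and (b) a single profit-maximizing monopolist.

Competition: PS = 0; Monopoly: PS = 2346.125

Inverting demand: P = 187 − 0.5Q.
Under competition P = MC = 118.5, so Q = (187 − 118.5)/0.5 = 137.
PS = (118.5 − 118.5)·137 = 0.
The monopolist equates marginal revenue to marginal cost: 187 − Q = 118.5, so Q = 68.5. From demand, P = 152.75.
PS = (152.75 − 118.5)·68.5 = 2346.125.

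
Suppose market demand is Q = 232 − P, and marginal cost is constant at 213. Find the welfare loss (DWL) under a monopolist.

Inverting demand: P = 232 − Q.
Competitive firms price at marginal cost: P = 213, giving Q = 19.
Monopoly sets MR = MC: 232 − 2Q = 213 ⇒ Q = 9.5, P = 232 − 9.5 = 222.5.
DWL is the triangle between Q = 9.5 and Q = 19: ½·(19 − 9.5)·(222.5 − 213) = 45.125.

DWL = 45.125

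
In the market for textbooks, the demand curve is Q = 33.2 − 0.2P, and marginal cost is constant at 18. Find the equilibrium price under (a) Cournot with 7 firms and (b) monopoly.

Inverting demand: P = 166 − 5Q.
Cournot with 7 identical firms: the symmetric best-response condition is 166 − 40q = 18. Each firm produces q = 3.7, total output Q = 25.9, price P = 36.5.
A monopolist chooses Q where MR = MC. MR = 166 − 10Q; setting this equal to 18 gives Q = 14.8 and P = 92.

Cournot: P = 36.5; Monopoly: P = 92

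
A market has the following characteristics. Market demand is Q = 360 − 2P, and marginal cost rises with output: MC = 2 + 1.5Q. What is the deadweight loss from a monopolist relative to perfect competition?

Inverting demand: P = 180 − 0.5Q.
Competitive equilibrium sets price equal to marginal cost: 180 − 0.5Q = 2 + 1.5Q, so Q = 89 and P = 135.5.
Monopoly sets MR = MC: 180 − Q = 2 + 1.5Q ⇒ Q = 71.2, P = 180 − 0.5·71.2 = 144.4.
CS = ½·(180 − 135.5)·89 = 1980.25; PS = (135.5·89 − 2·89 − ½·1.5·89²) = 5940.75; TS = 7921.
CS = ½·(180 − 144.4)·71.2 = 1267.36; PS = (144.4·71.2 − 2·71.2 − ½·1.5·71.2²) = 6336.8; TS = 7604.16.
DWL = 7921 − 7604.16 = 316.84.

DWL = 316.84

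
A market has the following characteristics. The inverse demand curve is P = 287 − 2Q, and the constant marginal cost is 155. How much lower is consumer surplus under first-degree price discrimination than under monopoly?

Monopoly sets MR = MC: 287 − 4Q = 155 ⇒ Q = 33, P = 287 − 2·33 = 221.
CS = ½·(287 − 221)·33 = 1089.
Under first-degree price discrimination the firm charges each unit its demand price and produces up to where P = MC, i.e. Q = 66. Consumer surplus is zero; producer surplus equals total surplus.
CS = 0.
Change in consumer surplus: 0 − 1089 = −1089.

Consumer surplus falls by 1089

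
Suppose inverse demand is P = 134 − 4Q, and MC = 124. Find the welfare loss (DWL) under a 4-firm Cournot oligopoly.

DWL = 0.5

Competitive firms price at marginal cost: P = 124, giving Q = 2.5.
Cournot with 4 identical firms: the symmetric best-response condition is 134 − 20q = 124. Each firm produces q = 0.5, total output Q = 2, price P = 126.
DWL is the triangle between Q = 2 and Q = 2.5: ½·(2.5 − 2)·(126 − 124) = 0.5.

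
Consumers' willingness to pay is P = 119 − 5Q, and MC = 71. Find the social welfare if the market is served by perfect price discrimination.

TS = 230.4

Under first-degree price discrimination the firm charges each unit its demand price and produces up to where P = MC, i.e. Q = 9.6. Consumer surplus is zero; producer surplus equals total surplus.
TS = 230.4 (equal to competitive TS).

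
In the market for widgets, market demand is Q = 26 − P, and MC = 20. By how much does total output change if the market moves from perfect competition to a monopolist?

Q falls by 3

Inverting demand: P = 26 − Q.
Perfect competition: P = MC = 20, so 26 − Q = 20 and Q = 6.
Monopoly sets MR = MC: 26 − 2Q = 20 ⇒ Q = 3, P = 26 − 3 = 23.
Change in total output: 3 − 6 = −3.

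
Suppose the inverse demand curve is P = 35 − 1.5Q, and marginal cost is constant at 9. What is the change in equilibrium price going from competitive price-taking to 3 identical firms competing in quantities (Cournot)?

Under competition P = MC = 9, so Q = (35 − 9)/1.5 = 52/3.
With 3 symmetric Cournot firms, each firm's FOC gives 35 − 6q = 9, so q = 13/3, Q = 3·13/3 = 13, and P = 15.5.
Change in equilibrium price: 15.5 − 9 = 6.5.

Equilibrium price rises by 6.5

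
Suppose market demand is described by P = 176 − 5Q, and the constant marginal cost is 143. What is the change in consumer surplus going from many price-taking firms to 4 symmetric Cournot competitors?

Perfect competition: P = MC = 143, so 176 − 5Q = 143 and Q = 6.6.
CS = ½·(176 − 143)·6.6 = 108.9.
Cournot with 4 identical firms: the symmetric best-response condition is 176 − 25q = 143. Each firm produces q = 1.32, total output Q = 5.28, price P = 149.6.
CS = ½·(176 − 149.6)·5.28 = 69.696.
Change in consumer surplus: 69.696 − 108.9 = −39.204.

Consumer surplus falls by 39.204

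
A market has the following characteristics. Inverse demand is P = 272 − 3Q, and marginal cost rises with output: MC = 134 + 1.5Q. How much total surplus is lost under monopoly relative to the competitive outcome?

Competitive equilibrium sets price equal to marginal cost: 272 − 3Q = 134 + 1.5Q, so Q = 92/3 and P = 180.
The monopolist equates marginal revenue to marginal cost: 272 − 6Q = 134 + 1.5Q, so Q = 18.4. From demand, P = 216.8.
CS = ½·(272 − 180)·92/3 = 4232/3; PS = (180·92/3 − 134·92/3 − ½·1.5·(92/3)²) = 2116/3; TS = 2116.
CS = ½·(272 − 216.8)·18.4 = 507.84; PS = (216.8·18.4 − 134·18.4 − ½·1.5·18.4²) = 1269.6; TS = 1777.44.
DWL = 2116 − 1777.44 = 338.56.

DWL = 338.56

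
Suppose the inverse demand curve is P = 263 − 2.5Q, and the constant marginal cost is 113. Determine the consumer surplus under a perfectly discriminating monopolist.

With perfect price discrimination, output is the efficient level Q = 60 (where demand meets MC), but every buyer pays their willingness to pay: CS = 0 and PS = total surplus.
CS = 0.

CS = 0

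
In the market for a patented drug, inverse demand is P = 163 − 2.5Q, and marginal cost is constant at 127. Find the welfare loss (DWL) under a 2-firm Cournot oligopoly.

DWL = 28.8

Under competition P = MC = 127, so Q = (163 − 127)/2.5 = 14.4.
In a 2-firm Cournot equilibrium, symmetry and the first-order condition give q = (163 − 127)/(7.5) = 4.8. So Q = 9.6 and P = 139.
DWL is the triangle between Q = 9.6 and Q = 14.4: ½·(14.4 − 9.6)·(139 − 127) = 28.8.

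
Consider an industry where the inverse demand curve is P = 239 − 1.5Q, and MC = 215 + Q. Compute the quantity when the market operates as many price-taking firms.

Q = 9.6

Under competition P = MC: 239 − 1.5Q = 215 + Q ⇒ Q = 9.6, P = 224.6.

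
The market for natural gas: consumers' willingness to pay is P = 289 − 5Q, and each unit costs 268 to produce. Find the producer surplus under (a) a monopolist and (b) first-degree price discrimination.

Monopoly: PS = 22.05; Perfect PD: PS = 44.1

Monopoly sets MR = MC: 289 − 10Q = 268 ⇒ Q = 2.1, P = 289 − 5·2.1 = 278.5.
PS = (278.5 − 268)·2.1 = 22.05.
A perfectly discriminating monopolist sells every unit with P(Q) ≥ MC(Q), so output equals the competitive quantity Q = 4.2. Each buyer pays their reservation price, so CS = 0 and the firm captures all surplus.
PS = ½·(289 − 268)·4.2 = 44.1.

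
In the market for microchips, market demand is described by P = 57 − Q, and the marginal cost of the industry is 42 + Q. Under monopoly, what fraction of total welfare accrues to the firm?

PS/TS = 0.75

A monopolist chooses Q where MR = MC. MR = 57 − 2Q; setting this equal to 42 + Q gives Q = 5 and P = 52.
CS = ½·(57 − 52)·5 = 12.5.
PS = P·Q − VC(Q) = 52·5 − (42·5 + ½·1·5²) = 37.5.
Share captured = PS/TS = 37.5/50 = 0.75.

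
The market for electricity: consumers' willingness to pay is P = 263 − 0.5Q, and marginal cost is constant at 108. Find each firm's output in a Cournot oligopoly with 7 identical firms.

In a 7-firm Cournot equilibrium, symmetry and the first-order condition give q = (263 − 108)/(4) = 38.75. So Q = 271.25 and P = 127.375.

q_i = 38.75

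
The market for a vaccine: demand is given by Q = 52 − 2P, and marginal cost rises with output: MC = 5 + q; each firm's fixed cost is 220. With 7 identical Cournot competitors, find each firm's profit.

Inverting demand: P = 26 − 0.5Q.
Cournot with 7 identical firms: the symmetric best-response condition is 26 − 4q = 5 + q. Each firm produces q = 4.2, total output Q = 29.4, price P = 11.3.
Each firm's profit = 11.3·4.2 − (5·4.2 + ½·1·4.2²) − 220 = −202.36.

π_i = −202.36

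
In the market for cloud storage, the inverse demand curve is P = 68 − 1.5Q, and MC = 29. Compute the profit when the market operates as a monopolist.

A monopolist chooses Q where MR = MC. MR = 68 − 3Q; setting this equal to 29 gives Q = 13 and P = 48.5.
Profit = (48.5 − 29)·13 = 253.5.

Profit = 253.5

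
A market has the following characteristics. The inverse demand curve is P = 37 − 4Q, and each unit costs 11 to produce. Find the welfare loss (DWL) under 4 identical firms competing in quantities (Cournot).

Under competition P = MC = 11, so Q = (37 − 11)/4 = 6.5.
In a 4-firm Cournot equilibrium, symmetry and the first-order condition give q = (37 − 11)/(20) = 1.3. So Q = 5.2 and P = 16.2.
DWL is the triangle between Q = 5.2 and Q = 6.5: ½·(6.5 − 5.2)·(16.2 − 11) = 3.38.

DWL = 3.38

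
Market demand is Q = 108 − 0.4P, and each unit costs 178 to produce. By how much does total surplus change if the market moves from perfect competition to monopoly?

Inverting demand: P = 270 − 2.5Q.
Perfect competition: P = MC = 178, so 270 − 2.5Q = 178 and Q = 36.8.
CS = ½·(270 − 178)·36.8 = 1692.8; PS = (178 − 178)·36.8 = 0; TS = 1692.8.
Monopoly sets MR = MC: 270 − 5Q = 178 ⇒ Q = 18.4, P = 270 − 2.5·18.4 = 224.
CS = ½·(270 − 224)·18.4 = 423.2; PS = (224 − 178)·18.4 = 846.4; TS = 1269.6.
Change in total surplus: 1269.6 − 1692.8 = −423.2.

Total surplus falls by 423.2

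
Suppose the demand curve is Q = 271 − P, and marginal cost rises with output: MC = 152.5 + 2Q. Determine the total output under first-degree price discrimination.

Q = 39.5

Inverting demand: P = 271 − Q.
With perfect price discrimination, output is the efficient level Q = 39.5 (where demand meets MC), but every buyer pays their willingness to pay: CS = 0 and PS = total surplus.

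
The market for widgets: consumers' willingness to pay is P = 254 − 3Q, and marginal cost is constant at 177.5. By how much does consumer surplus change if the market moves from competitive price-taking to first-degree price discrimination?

Under competition P = MC = 177.5, so Q = (254 − 177.5)/3 = 25.5.
CS = ½·(254 − 177.5)·25.5 = 975.375.
Under first-degree price discrimination the firm charges each unit its demand price and produces up to where P = MC, i.e. Q = 25.5. Consumer surplus is zero; producer surplus equals total surplus.
CS = 0.
Change in consumer surplus: 0 − 975.375 = −975.375.

CS falls by 975.375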